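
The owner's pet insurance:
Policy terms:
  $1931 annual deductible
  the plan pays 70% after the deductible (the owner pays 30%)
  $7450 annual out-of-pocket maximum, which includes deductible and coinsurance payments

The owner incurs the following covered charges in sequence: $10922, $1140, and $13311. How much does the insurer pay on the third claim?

$10831.30

Claim 1 — $10922: $1931 finishes the deductible; $8991 goes to coinsurance; coinsurance $8991 × 30% = $2697.30. Owner owes $4628.30 (running OOP $4628.30). Insurer: $10922 − $4628.30 = $6293.70.
Claim 2 — $1140: deductible already satisfied, so owner's share is 30% × $1140 = $342. Owner owes $342 (running OOP $4970.30). Insurer: $1140 − $342 = $798.
Claim 3 — $13311: deductible already satisfied, so owner's share is 30% × $13311 = $3993.30. That would push OOP to $8963.60, over the $7450 cap, so owner pays $7450 − $4970.30 = $2479.70. Plan pays $13311 − $2479.70 = $10831.30.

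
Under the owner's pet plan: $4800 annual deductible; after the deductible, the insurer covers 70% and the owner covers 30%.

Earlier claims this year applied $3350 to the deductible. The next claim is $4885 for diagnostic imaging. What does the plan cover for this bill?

$2404.50

Deductible still to meet: $4800 − $3350 = $1450.
That leaves $4885 − $1450 = $3435 for coinsurance.
Coinsurance: $3435 × 30% = $1030.50.
Owner responsibility: $1450 + $1030.50 = $2480.50.
Insurer pays the balance: $4885 − $2480.50 = $2404.50.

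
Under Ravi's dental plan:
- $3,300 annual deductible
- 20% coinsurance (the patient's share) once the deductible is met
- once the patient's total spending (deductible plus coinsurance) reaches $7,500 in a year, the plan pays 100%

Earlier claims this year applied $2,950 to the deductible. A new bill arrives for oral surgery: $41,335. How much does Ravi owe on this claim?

Remaining deductible: $3,300 − $2,950 = $350.
After the $350 deductible portion, $41,335 − $350 = $40,985 is subject to coinsurance.
Patient's 20% share of $40,985 is $8,197.
That puts the patient's cost at $350 + $8,197 = $8,547 before any cap.
Adding $8,547 to the $2,950 already spent would give $11,497, which exceeds the $7,500 cap; the patient pays just $7,500 − $2,950 = $4,550.

$4,550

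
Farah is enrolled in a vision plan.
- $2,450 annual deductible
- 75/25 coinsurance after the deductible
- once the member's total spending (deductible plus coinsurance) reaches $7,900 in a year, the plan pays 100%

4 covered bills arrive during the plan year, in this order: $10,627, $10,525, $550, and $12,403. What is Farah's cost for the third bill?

#1 ($10,627): deductible takes $2,450, $8,177 remains; member's 25% is $2,044.25. Member pays $4,494.25; OOP now $4,494.25.
#2 ($10,525): 25% coinsurance on $10,525 = $2,631.25. Cost to member: $2,631.25. OOP to date $7,125.50.
#3 ($550): 25% coinsurance on $550 = $137.50. Member owes $137.50 (running OOP $7,263).

$137.50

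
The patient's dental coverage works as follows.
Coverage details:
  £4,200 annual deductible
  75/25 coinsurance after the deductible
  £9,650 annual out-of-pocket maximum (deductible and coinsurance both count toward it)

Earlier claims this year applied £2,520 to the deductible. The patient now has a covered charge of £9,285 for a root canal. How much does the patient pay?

Deductible still to meet: £4,200 − £2,520 = £1,680.
The remaining £7,605 (= £9,285 − £1,680) moves to coinsurance.
25% of £7,605 = £1,901.25 falls to the patient.
So the patient owes £1,680 + £1,901.25 = £3,581.25 before any cap.
Total out-of-pocket so far would be £2,520 + £3,581.25 = £6,101.25, below the £9,650 cap — no reduction.

£3,581.25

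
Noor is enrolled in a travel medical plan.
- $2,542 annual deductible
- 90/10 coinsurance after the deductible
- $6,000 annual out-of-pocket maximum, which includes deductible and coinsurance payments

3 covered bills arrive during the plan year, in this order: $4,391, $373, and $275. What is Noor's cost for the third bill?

Claim 1 ($4,391): $2,542 finishes the deductible; $1,849 goes to coinsurance; traveler's 10% is $184.90. Traveler pays $2,726.90; OOP now $2,726.90.
Claim 2 ($373): deductible met; 10% of $373 = $37.30. Traveler pays $37.30; OOP now $2,764.20.
Claim 3 ($275): 10% coinsurance on $275 = $27.50. Cost to traveler: $27.50. OOP to date $2,791.70.

$27.50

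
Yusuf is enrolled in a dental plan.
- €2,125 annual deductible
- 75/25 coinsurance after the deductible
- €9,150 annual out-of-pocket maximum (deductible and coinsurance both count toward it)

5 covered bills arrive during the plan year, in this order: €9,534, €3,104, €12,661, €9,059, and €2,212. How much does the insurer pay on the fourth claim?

€7,827.50

#1 (€9,534): €2,125 to deductible, leaving €7,409; 25% of €7,409 = €1,852.25. Cost to patient: €3,977.25. OOP to date €3,977.25. Plan pays €9,534 − €3,977.25 = €5,556.75.
#2 (€3,104): deductible already satisfied, so patient's share is 25% × €3,104 = €776. Patient pays €776; OOP now €4,753.25. Plan pays €3,104 − €776 = €2,328.
#3 (€12,661): deductible already satisfied, so patient's share is 25% × €12,661 = €3,165.25. Patient owes €3,165.25 (running OOP €7,918.50). Plan pays €12,661 − €3,165.25 = €9,495.75.
#4 (€9,059): deductible already satisfied, so patient's share is 25% × €9,059 = €2,264.75. Adding that to €7,918.50 gives €10,183.25, past the €9,150 cap; patient pays only €9,150 − €7,918.50 = €1,231.50. Plan pays €9,059 − €1,231.50 = €7,827.50.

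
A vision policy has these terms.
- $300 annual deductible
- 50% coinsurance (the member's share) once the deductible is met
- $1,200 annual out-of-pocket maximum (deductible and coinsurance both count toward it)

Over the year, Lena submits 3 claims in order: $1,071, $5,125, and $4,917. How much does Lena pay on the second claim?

$514.50

#1 ($1,071): deductible takes $300, $771 remains; member's 50% is $385.50. Cost to member: $685.50. OOP to date $685.50.
#2 ($5,125): 50% coinsurance on $5,125 = $2,562.50. That would push OOP to $3,248, over the $1,200 cap, so member pays $1,200 − $685.50 = $514.50.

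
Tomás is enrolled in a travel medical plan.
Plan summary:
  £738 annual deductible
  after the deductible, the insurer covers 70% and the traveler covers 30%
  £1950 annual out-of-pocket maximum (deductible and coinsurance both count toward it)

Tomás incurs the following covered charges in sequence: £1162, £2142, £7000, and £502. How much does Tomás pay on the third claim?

Claim 1 — £1162: £738 finishes the deductible; £424 goes to coinsurance; coinsurance £424 × 30% = £127.20. Cost to traveler: £865.20. OOP to date £865.20.
Claim 2 — £2142: deductible met; 30% of £2142 = £642.60. Traveler pays £642.60; OOP now £1507.80.
Claim 3 — £7000: deductible already satisfied, so traveler's share is 30% × £7000 = £2100. That would push OOP to £3607.80, over the £1950 cap, so traveler pays £1950 − £1507.80 = £442.20.

£442.20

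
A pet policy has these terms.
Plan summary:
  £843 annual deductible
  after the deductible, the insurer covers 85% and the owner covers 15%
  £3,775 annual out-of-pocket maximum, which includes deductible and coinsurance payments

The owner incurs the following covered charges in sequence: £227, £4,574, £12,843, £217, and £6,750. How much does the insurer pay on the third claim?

Claim 1 (£227): entire amount goes to the deductible. Owner owes £227 (running OOP £227). Plan pays £227 − £227 = £0.
Claim 2 (£4,574): £616 finishes the deductible; £3,958 goes to coinsurance; 15% of £3,958 = £593.70. Cost to owner: £1,209.70. OOP to date £1,436.70. Plan pays £4,574 − £1,209.70 = £3,364.30.
Claim 3 (£12,843): deductible met; 15% of £12,843 = £1,926.45. Owner owes £1,926.45 (running OOP £3,363.15). Plan pays £12,843 − £1,926.45 = £10,916.55.

£10,916.55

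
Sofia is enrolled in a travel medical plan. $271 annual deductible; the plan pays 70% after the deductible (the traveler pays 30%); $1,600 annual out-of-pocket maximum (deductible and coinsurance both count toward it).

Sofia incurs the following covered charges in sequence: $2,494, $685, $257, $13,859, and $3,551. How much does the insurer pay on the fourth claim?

#1 ($2,494): $271 to deductible, leaving $2,223; coinsurance $2,223 × 30% = $666.90. Traveler pays $937.90; OOP now $937.90. Plan pays $2,494 − $937.90 = $1,556.10.
#2 ($685): deductible already satisfied, so traveler's share is 30% × $685 = $205.50. Traveler owes $205.50 (running OOP $1,143.40). Plan pays $685 − $205.50 = $479.50.
#3 ($257): 30% coinsurance on $257 = $77.10. Traveler owes $77.10 (running OOP $1,220.50). Insurer: $257 − $77.10 = $179.90.
#4 ($13,859): 30% coinsurance on $13,859 = $4,157.70. Adding that to $1,220.50 gives $5,378.20, past the $1,600 cap; traveler pays only $1,600 − $1,220.50 = $379.50. Insurer: $13,859 − $379.50 = $13,479.50.

$13,479.50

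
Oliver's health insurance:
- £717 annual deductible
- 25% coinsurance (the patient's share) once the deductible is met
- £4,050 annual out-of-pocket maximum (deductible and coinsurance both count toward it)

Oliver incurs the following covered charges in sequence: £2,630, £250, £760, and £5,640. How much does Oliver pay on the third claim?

£190

Claim 1 — £2,630: £717 finishes the deductible; £1,913 goes to coinsurance; patient's 25% is £478.25. Cost to patient: £1,195.25. OOP to date £1,195.25.
Claim 2 — £250: 25% coinsurance on £250 = £62.50. Cost to patient: £62.50. OOP to date £1,257.75.
Claim 3 — £760: deductible met; 25% of £760 = £190. Cost to patient: £190. OOP to date £1,447.75.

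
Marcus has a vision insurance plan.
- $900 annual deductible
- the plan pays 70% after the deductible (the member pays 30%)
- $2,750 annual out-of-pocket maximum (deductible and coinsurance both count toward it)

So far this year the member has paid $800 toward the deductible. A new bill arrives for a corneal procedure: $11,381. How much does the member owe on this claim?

$1,950

Remaining deductible: $900 − $800 = $100.
That leaves $11,381 − $100 = $11,281 for coinsurance.
30% of $11,281 = $3,384.30 falls to the member.
Member responsibility before any cap: $100 + $3,384.30 = $3,484.30.
Year-to-date out-of-pocket would reach $800 + $3,484.30 = $4,284.30, above the $2,750 maximum, so the member pays only $2,750 − $800 = $1,950.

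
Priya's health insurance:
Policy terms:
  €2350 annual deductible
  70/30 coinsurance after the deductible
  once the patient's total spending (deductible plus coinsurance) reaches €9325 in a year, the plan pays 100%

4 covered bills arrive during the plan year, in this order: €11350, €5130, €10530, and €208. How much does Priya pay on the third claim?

Claim 1 (€11350): €2350 to deductible, leaving €9000; patient's 30% is €2700. Patient pays €5050; OOP now €5050.
Claim 2 (€5130): 30% coinsurance on €5130 = €1539. Patient pays €1539; OOP now €6589.
Claim 3 (€10530): deductible already satisfied, so patient's share is 30% × €10530 = €3159. OOP would hit €9748 > €9325, so the cap limits the patient to €9325 − €6589 = €2736.

€2736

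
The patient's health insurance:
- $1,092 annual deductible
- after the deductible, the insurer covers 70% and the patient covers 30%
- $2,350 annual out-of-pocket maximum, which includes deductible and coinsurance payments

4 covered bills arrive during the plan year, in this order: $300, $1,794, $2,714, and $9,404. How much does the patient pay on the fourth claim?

Claim 1 — $300: all of it applies to the deductible. Cost to patient: $300. OOP to date $300.
Claim 2 — $1,794: $792 to deductible, leaving $1,002; 30% of $1,002 = $300.60. Patient owes $1,092.60 (running OOP $1,392.60).
Claim 3 — $2,714: 30% coinsurance on $2,714 = $814.20. Cost to patient: $814.20. OOP to date $2,206.80.
Claim 4 — $9,404: deductible already satisfied, so patient's share is 30% × $9,404 = $2,821.20. OOP would hit $5,028 > $2,350, so the cap limits the patient to $2,350 − $2,206.80 = $143.20.

$143.20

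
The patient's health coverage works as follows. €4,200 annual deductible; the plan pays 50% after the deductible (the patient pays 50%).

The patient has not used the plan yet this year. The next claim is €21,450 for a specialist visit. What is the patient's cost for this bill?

The full €4,200 deductible is still open; €4,200 of this bill applies to it.
The remaining €17,250 (= €21,450 − €4,200) moves to coinsurance.
50% of €17,250 = €8,625 falls to the patient.
That puts the patient's cost at €4,200 + €8,625 = €12,825.

€12,825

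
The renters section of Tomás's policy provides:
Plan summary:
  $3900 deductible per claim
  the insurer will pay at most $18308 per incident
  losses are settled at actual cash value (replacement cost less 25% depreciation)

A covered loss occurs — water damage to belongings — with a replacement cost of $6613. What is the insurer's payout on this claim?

At 25% depreciation, ACV = $6613 − $1653.25 = $4959.75.
Less the $3900 deductible: $4959.75 − $3900 = $1059.75.
$1059.75 ≤ $18308, so the limit doesn't bind; insurer pays $1059.75.

$1059.75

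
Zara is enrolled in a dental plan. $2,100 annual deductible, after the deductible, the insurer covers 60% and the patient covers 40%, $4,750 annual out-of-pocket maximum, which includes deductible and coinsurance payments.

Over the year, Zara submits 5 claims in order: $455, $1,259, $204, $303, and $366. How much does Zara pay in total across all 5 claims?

Claim 1 — $455: all of it applies to the deductible. Cost to patient: $455. OOP to date $455.
Claim 2 — $1,259: entire amount goes to the deductible. Cost to patient: $1,259. OOP to date $1,714.
Claim 3 — $204: all of it applies to the deductible. Patient pays $204; OOP now $1,918.
Claim 4 — $303: $182 to deductible, leaving $121; patient's 40% is $48.40. Cost to patient: $230.40. OOP to date $2,148.40.
Claim 5 — $366: 40% coinsurance on $366 = $146.40. Cost to patient: $146.40. OOP to date $2,294.80.
Total paid by the patient: $455 + $1,259 + $204 + $230.40 + $146.40 = $2,294.80.

$2,294.80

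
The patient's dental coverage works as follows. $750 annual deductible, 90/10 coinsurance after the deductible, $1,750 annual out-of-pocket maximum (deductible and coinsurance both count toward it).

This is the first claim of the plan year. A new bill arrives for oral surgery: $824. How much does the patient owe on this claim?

$757.40

The full $750 deductible is still open; $750 of this bill applies to it.
After the $750 deductible portion, $824 − $750 = $74 is subject to coinsurance.
Patient's 10% share of $74 is $7.40.
Patient responsibility before any cap: $750 + $7.40 = $757.40.
Year-to-date out-of-pocket becomes $0 + $757.40 = $757.40, still under the $1,750 maximum, so no cap applies.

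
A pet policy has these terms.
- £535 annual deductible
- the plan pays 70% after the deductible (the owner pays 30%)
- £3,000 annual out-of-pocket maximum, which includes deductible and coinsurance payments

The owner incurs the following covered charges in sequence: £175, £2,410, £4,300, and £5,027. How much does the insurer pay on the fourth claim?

Bill 1, £175: entire amount goes to the deductible. Owner pays £175; OOP now £175. Plan pays £175 − £175 = £0.
Bill 2, £2,410: £360 finishes the deductible; £2,050 goes to coinsurance; 30% of £2,050 = £615. Owner owes £975 (running OOP £1,150). Insurer: £2,410 − £975 = £1,435.
Bill 3, £4,300: deductible met; 30% of £4,300 = £1,290. Cost to owner: £1,290. OOP to date £2,440. Insurer: £4,300 − £1,290 = £3,010.
Bill 4, £5,027: deductible already satisfied, so owner's share is 30% × £5,027 = £1,508.10. Adding that to £2,440 gives £3,948.10, past the £3,000 cap; owner pays only £3,000 − £2,440 = £560. Plan pays £5,027 − £560 = £4,467.

£4,467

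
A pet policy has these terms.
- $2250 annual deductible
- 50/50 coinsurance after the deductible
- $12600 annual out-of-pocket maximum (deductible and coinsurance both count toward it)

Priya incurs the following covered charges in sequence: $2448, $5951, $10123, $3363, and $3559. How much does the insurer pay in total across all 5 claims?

#1 ($2448): deductible takes $2250, $198 remains; 50% of $198 = $99. Owner pays $2349; OOP now $2349. Insurer: $2448 − $2349 = $99.
#2 ($5951): deductible met; 50% of $5951 = $2975.50. Cost to owner: $2975.50. OOP to date $5324.50. Plan pays $5951 − $2975.50 = $2975.50.
#3 ($10123): deductible met; 50% of $10123 = $5061.50. Owner owes $5061.50 (running OOP $10386). Insurer: $10123 − $5061.50 = $5061.50.
#4 ($3363): 50% coinsurance on $3363 = $1681.50. Owner owes $1681.50 (running OOP $12067.50). Plan pays $3363 − $1681.50 = $1681.50.
#5 ($3559): 50% coinsurance on $3559 = $1779.50. Adding that to $12067.50 gives $13847, past the $12600 cap; owner pays only $12600 − $12067.50 = $532.50. Insurer: $3559 − $532.50 = $3026.50.
Insurer total: $99 + $2975.50 + $5061.50 + $1681.50 + $3026.50 = $12844.

$12844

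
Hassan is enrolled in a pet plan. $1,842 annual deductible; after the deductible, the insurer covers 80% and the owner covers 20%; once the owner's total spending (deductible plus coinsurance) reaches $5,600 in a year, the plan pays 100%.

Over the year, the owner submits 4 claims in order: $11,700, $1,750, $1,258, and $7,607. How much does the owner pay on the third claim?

Bill 1, $11,700: deductible takes $1,842, $9,858 remains; owner's 20% is $1,971.60. Owner owes $3,813.60 (running OOP $3,813.60).
Bill 2, $1,750: 20% coinsurance on $1,750 = $350. Owner pays $350; OOP now $4,163.60.
Bill 3, $1,258: 20% coinsurance on $1,258 = $251.60. Owner pays $251.60; OOP now $4,415.20.

$251.60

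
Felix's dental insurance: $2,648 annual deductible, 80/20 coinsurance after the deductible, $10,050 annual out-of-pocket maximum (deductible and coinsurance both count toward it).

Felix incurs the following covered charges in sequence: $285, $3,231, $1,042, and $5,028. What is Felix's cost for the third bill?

$208.40

#1 ($285): fully absorbed by the deductible. Cost to patient: $285. OOP to date $285.
#2 ($3,231): $2,363 to deductible, leaving $868; patient's 20% is $173.60. Patient pays $2,536.60; OOP now $2,821.60.
#3 ($1,042): 20% coinsurance on $1,042 = $208.40. Cost to patient: $208.40. OOP to date $3,030.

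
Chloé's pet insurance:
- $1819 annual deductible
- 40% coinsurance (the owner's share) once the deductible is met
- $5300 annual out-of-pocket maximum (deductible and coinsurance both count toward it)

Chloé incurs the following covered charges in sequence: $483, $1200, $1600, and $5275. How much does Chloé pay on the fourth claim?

$2110

Claim 1 ($483): all of it applies to the deductible. Owner owes $483 (running OOP $483).
Claim 2 ($1200): fully absorbed by the deductible. Owner pays $1200; OOP now $1683.
Claim 3 ($1600): deductible takes $136, $1464 remains; 40% of $1464 = $585.60. Owner owes $721.60 (running OOP $2404.60).
Claim 4 ($5275): deductible met; 40% of $5275 = $2110. Owner pays $2110; OOP now $4514.60.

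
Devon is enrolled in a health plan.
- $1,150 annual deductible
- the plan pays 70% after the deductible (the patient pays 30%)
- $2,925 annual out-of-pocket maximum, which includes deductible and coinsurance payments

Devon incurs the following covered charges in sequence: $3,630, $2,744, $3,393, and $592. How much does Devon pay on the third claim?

$207.80

Claim 1 ($3,630): deductible takes $1,150, $2,480 remains; coinsurance $2,480 × 30% = $744. Patient pays $1,894; OOP now $1,894.
Claim 2 ($2,744): 30% coinsurance on $2,744 = $823.20. Patient pays $823.20; OOP now $2,717.20.
Claim 3 ($3,393): deductible already satisfied, so patient's share is 30% × $3,393 = $1,017.90. OOP would hit $3,735.10 > $2,925, so the cap limits the patient to $2,925 − $2,717.20 = $207.80.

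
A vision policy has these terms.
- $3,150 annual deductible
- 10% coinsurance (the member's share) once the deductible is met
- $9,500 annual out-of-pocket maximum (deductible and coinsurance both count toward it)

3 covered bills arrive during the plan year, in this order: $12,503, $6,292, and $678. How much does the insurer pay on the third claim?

#1 ($12,503): deductible takes $3,150, $9,353 remains; coinsurance $9,353 × 10% = $935.30. Member owes $4,085.30 (running OOP $4,085.30). Insurer: $12,503 − $4,085.30 = $8,417.70.
#2 ($6,292): deductible already satisfied, so member's share is 10% × $6,292 = $629.20. Member owes $629.20 (running OOP $4,714.50). Plan pays $6,292 − $629.20 = $5,662.80.
#3 ($678): 10% coinsurance on $678 = $67.80. Cost to member: $67.80. OOP to date $4,782.30. Insurer: $678 − $67.80 = $610.20.

$610.20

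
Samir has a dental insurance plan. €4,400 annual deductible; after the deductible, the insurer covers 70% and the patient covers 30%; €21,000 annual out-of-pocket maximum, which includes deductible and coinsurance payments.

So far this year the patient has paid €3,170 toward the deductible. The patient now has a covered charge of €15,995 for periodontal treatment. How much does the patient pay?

Deductible still to meet: €4,400 − €3,170 = €1,230.
After the €1,230 deductible portion, €15,995 − €1,230 = €14,765 is subject to coinsurance.
Patient's 30% share of €14,765 is €4,429.50.
So the patient owes €1,230 + €4,429.50 = €5,659.50 before any cap.
Total out-of-pocket so far would be €3,170 + €5,659.50 = €8,829.50, below the €21,000 cap — no reduction.

€5,659.50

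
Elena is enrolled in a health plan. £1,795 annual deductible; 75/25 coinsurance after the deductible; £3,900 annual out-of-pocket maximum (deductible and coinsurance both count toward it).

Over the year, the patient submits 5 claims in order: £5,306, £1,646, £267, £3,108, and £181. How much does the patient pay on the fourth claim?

#1 (£5,306): £1,795 to deductible, leaving £3,511; coinsurance £3,511 × 25% = £877.75. Patient pays £2,672.75; OOP now £2,672.75.
#2 (£1,646): deductible already satisfied, so patient's share is 25% × £1,646 = £411.50. Patient owes £411.50 (running OOP £3,084.25).
#3 (£267): deductible already satisfied, so patient's share is 25% × £267 = £66.75. Cost to patient: £66.75. OOP to date £3,151.
#4 (£3,108): deductible already satisfied, so patient's share is 25% × £3,108 = £777. That would push OOP to £3,928, over the £3,900 cap, so patient pays £3,900 − £3,151 = £749.

£749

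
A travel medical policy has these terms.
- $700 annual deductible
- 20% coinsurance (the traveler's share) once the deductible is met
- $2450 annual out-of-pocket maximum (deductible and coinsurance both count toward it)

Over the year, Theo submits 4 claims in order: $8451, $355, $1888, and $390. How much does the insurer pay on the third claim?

#1 ($8451): $700 finishes the deductible; $7751 goes to coinsurance; 20% of $7751 = $1550.20. Traveler pays $2250.20; OOP now $2250.20. Plan pays $8451 − $2250.20 = $6200.80.
#2 ($355): deductible met; 20% of $355 = $71. Traveler pays $71; OOP now $2321.20. Plan pays $355 − $71 = $284.
#3 ($1888): deductible already satisfied, so traveler's share is 20% × $1888 = $377.60. OOP would hit $2698.80 > $2450, so the cap limits the traveler to $2450 − $2321.20 = $128.80. Plan pays $1888 − $128.80 = $1759.20.

$1759.20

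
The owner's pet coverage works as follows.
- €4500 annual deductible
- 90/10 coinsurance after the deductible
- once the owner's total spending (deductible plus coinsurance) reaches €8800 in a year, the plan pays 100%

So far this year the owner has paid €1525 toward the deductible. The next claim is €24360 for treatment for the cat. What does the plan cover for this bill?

Remaining deductible: €4500 − €1525 = €2975.
The remaining €21385 (= €24360 − €2975) moves to coinsurance.
Owner's 10% share of €21385 is €2138.50.
That puts the owner's cost at €2975 + €2138.50 = €5113.50 before any cap.
Cumulative spending €1525 + €5113.50 = €6638.50 stays under the €8800 maximum.
Insurer pays the balance: €24360 − €5113.50 = €19246.50.

€19246.50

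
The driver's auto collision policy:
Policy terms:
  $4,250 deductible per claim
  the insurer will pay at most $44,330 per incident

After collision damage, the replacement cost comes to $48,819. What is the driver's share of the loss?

Less the $4,250 deductible: $48,819 − $4,250 = $44,569.
$44,569 exceeds the $44,330 limit, so the insurer pays the limit: $44,330.
The driver bears the rest of the original loss: $48,819 − $44,330 = $4,489.

$4,489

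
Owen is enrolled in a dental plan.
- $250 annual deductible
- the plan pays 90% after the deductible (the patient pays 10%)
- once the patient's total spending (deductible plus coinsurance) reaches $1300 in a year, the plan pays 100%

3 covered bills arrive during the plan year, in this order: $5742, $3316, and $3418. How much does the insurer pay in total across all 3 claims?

$11176

Claim 1 — $5742: $250 finishes the deductible; $5492 goes to coinsurance; coinsurance $5492 × 10% = $549.20. Patient owes $799.20 (running OOP $799.20). Plan pays $5742 − $799.20 = $4942.80.
Claim 2 — $3316: deductible already satisfied, so patient's share is 10% × $3316 = $331.60. Cost to patient: $331.60. OOP to date $1130.80. Plan pays $3316 − $331.60 = $2984.40.
Claim 3 — $3418: 10% coinsurance on $3418 = $341.80. OOP would hit $1472.60 > $1300, so the cap limits the patient to $1300 − $1130.80 = $169.20. Insurer: $3418 − $169.20 = $3248.80.
Insurer total: $4942.80 + $2984.40 + $3248.80 = $11176.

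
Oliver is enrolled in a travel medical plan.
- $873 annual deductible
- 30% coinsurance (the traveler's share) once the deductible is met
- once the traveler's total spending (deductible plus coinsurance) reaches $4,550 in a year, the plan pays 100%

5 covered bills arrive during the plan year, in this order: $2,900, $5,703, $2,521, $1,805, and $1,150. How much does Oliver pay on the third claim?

Claim 1 — $2,900: $873 to deductible, leaving $2,027; traveler's 30% is $608.10. Traveler owes $1,481.10 (running OOP $1,481.10).
Claim 2 — $5,703: deductible met; 30% of $5,703 = $1,710.90. Traveler owes $1,710.90 (running OOP $3,192).
Claim 3 — $2,521: 30% coinsurance on $2,521 = $756.30. Cost to traveler: $756.30. OOP to date $3,948.30.

$756.30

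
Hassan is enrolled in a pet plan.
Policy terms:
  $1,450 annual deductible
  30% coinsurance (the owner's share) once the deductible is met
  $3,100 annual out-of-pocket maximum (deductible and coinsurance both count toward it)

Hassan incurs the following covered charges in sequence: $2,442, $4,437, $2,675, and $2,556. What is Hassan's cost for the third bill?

$21.30

Claim 1 ($2,442): $1,450 finishes the deductible; $992 goes to coinsurance; 30% of $992 = $297.60. Owner owes $1,747.60 (running OOP $1,747.60).
Claim 2 ($4,437): deductible met; 30% of $4,437 = $1,331.10. Owner pays $1,331.10; OOP now $3,078.70.
Claim 3 ($2,675): deductible met; 30% of $2,675 = $802.50. That would push OOP to $3,881.20, over the $3,100 cap, so owner pays $3,100 − $3,078.70 = $21.30.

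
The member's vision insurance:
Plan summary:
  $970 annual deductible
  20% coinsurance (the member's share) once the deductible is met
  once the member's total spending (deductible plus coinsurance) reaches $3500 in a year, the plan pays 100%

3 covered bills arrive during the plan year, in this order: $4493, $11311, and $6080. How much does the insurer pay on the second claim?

Claim 1 ($4493): $970 finishes the deductible; $3523 goes to coinsurance; 20% of $3523 = $704.60. Member pays $1674.60; OOP now $1674.60. Plan pays $4493 − $1674.60 = $2818.40.
Claim 2 ($11311): deductible already satisfied, so member's share is 20% × $11311 = $2262.20. That would push OOP to $3936.80, over the $3500 cap, so member pays $3500 − $1674.60 = $1825.40. Plan pays $11311 − $1825.40 = $9485.60.

$9485.60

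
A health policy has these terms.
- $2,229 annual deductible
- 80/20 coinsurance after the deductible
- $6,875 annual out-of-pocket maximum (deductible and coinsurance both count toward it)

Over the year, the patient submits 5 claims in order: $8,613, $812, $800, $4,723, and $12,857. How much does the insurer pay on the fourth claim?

Claim 1 — $8,613: deductible takes $2,229, $6,384 remains; patient's 20% is $1,276.80. Patient pays $3,505.80; OOP now $3,505.80. Insurer: $8,613 − $3,505.80 = $5,107.20.
Claim 2 — $812: deductible already satisfied, so patient's share is 20% × $812 = $162.40. Cost to patient: $162.40. OOP to date $3,668.20. Insurer: $812 − $162.40 = $649.60.
Claim 3 — $800: 20% coinsurance on $800 = $160. Patient pays $160; OOP now $3,828.20. Insurer: $800 − $160 = $640.
Claim 4 — $4,723: deductible already satisfied, so patient's share is 20% × $4,723 = $944.60. Cost to patient: $944.60. OOP to date $4,772.80. Insurer: $4,723 − $944.60 = $3,778.40.

$3,778.40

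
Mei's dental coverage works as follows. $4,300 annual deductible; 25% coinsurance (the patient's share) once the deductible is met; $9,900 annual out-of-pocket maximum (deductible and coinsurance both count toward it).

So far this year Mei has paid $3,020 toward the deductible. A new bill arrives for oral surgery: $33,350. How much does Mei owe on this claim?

$6,880

Deductible still to meet: $4,300 − $3,020 = $1,280.
After the $1,280 deductible portion, $33,350 − $1,280 = $32,070 is subject to coinsurance.
Patient's 25% share of $32,070 is $8,017.50.
Patient responsibility before any cap: $1,280 + $8,017.50 = $9,297.50.
Year-to-date out-of-pocket would reach $3,020 + $9,297.50 = $12,317.50, above the $9,900 maximum, so the patient pays only $9,900 − $3,020 = $6,880.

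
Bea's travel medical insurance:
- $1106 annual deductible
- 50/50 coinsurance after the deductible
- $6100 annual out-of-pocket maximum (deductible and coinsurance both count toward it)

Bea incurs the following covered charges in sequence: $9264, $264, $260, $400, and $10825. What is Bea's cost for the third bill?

#1 ($9264): $1106 finishes the deductible; $8158 goes to coinsurance; coinsurance $8158 × 50% = $4079. Traveler pays $5185; OOP now $5185.
#2 ($264): deductible already satisfied, so traveler's share is 50% × $264 = $132. Cost to traveler: $132. OOP to date $5317.
#3 ($260): 50% coinsurance on $260 = $130. Cost to traveler: $130. OOP to date $5447.

$130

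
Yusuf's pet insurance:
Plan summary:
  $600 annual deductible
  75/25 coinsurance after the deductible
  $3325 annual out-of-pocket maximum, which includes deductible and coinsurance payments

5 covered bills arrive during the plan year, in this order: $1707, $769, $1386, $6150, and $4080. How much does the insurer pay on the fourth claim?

Claim 1 ($1707): $600 finishes the deductible; $1107 goes to coinsurance; owner's 25% is $276.75. Owner pays $876.75; OOP now $876.75. Insurer: $1707 − $876.75 = $830.25.
Claim 2 ($769): 25% coinsurance on $769 = $192.25. Owner owes $192.25 (running OOP $1069). Plan pays $769 − $192.25 = $576.75.
Claim 3 ($1386): deductible met; 25% of $1386 = $346.50. Owner pays $346.50; OOP now $1415.50. Insurer: $1386 − $346.50 = $1039.50.
Claim 4 ($6150): deductible already satisfied, so owner's share is 25% × $6150 = $1537.50. Owner owes $1537.50 (running OOP $2953). Plan pays $6150 − $1537.50 = $4612.50.

$4612.50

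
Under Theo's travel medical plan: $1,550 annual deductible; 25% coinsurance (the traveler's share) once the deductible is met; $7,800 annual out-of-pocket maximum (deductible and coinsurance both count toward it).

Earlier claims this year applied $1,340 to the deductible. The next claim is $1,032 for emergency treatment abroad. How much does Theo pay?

$415.50

Remaining deductible: $1,550 − $1,340 = $210.
The remaining $822 (= $1,032 − $210) moves to coinsurance.
25% of $822 = $205.50 falls to the traveler.
That puts the traveler's cost at $210 + $205.50 = $415.50 before any cap.
Year-to-date out-of-pocket becomes $1,340 + $415.50 = $1,755.50, still under the $7,800 maximum, so no cap applies.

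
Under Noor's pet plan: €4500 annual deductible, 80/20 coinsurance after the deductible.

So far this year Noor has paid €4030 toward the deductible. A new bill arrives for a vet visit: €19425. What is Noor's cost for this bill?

€4261

Remaining deductible: €4500 − €4030 = €470.
After the €470 deductible portion, €19425 − €470 = €18955 is subject to coinsurance.
Coinsurance: €18955 × 20% = €3791.
Owner responsibility: €470 + €3791 = €4261.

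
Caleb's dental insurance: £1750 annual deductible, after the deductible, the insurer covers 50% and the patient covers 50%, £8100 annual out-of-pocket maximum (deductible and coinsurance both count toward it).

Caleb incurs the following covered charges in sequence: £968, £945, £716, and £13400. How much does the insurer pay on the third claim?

Claim 1 (£968): entire amount goes to the deductible. Patient owes £968 (running OOP £968). Insurer: £968 − £968 = £0.
Claim 2 (£945): £782 to deductible, leaving £163; 50% of £163 = £81.50. Patient pays £863.50; OOP now £1831.50. Insurer: £945 − £863.50 = £81.50.
Claim 3 (£716): deductible met; 50% of £716 = £358. Cost to patient: £358. OOP to date £2189.50. Plan pays £716 − £358 = £358.

£358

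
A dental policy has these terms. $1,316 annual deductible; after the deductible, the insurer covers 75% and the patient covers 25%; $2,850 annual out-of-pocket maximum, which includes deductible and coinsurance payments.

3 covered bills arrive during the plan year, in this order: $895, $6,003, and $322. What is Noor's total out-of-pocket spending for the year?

Bill 1, $895: all of it applies to the deductible. Patient owes $895 (running OOP $895).
Bill 2, $6,003: $421 to deductible, leaving $5,582; patient's 25% is $1,395.50. Patient owes $1,816.50 (running OOP $2,711.50).
Bill 3, $322: deductible already satisfied, so patient's share is 25% × $322 = $80.50. Patient owes $80.50 (running OOP $2,792).
Summing the patient's payments: $895 + $1,816.50 + $80.50 = $2,792.

$2,792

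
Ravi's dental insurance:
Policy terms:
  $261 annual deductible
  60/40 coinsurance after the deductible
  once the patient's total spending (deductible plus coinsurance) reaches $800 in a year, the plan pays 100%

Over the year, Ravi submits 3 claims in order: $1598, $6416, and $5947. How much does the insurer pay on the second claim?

$6411.80

Claim 1 ($1598): deductible takes $261, $1337 remains; 40% of $1337 = $534.80. Patient pays $795.80; OOP now $795.80. Insurer: $1598 − $795.80 = $802.20.
Claim 2 ($6416): deductible already satisfied, so patient's share is 40% × $6416 = $2566.40. OOP would hit $3362.20 > $800, so the cap limits the patient to $800 − $795.80 = $4.20. Insurer: $6416 − $4.20 = $6411.80.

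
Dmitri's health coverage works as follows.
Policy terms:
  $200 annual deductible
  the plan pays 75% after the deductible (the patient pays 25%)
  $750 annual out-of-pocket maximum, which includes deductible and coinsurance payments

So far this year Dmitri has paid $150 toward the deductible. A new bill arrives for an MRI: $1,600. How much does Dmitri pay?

$437.50

Remaining deductible: $200 − $150 = $50.
The remaining $1,550 (= $1,600 − $50) moves to coinsurance.
Patient's 25% share of $1,550 is $387.50.
So the patient owes $50 + $387.50 = $437.50 before any cap.
Total out-of-pocket so far would be $150 + $437.50 = $587.50, below the $750 cap — no reduction.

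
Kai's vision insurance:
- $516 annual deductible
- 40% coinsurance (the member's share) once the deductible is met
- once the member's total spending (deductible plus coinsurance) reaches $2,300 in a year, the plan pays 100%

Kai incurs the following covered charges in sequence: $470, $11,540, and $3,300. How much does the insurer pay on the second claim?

#1 ($470): all of it applies to the deductible. Member owes $470 (running OOP $470). Plan pays $470 − $470 = $0.
#2 ($11,540): $46 finishes the deductible; $11,494 goes to coinsurance; 40% of $11,494 = $4,597.60. Together that's $46 + $4,597.60 = $4,643.60. OOP would hit $5,113.60 > $2,300, so the cap limits the member to $2,300 − $470 = $1,830. Insurer: $11,540 − $1,830 = $9,710.

$9,710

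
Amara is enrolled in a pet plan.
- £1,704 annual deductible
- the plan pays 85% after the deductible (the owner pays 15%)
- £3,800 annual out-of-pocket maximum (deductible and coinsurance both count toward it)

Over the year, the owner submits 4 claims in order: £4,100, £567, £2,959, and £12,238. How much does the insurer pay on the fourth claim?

£11,030.30

Claim 1 (£4,100): £1,704 to deductible, leaving £2,396; coinsurance £2,396 × 15% = £359.40. Owner pays £2,063.40; OOP now £2,063.40. Insurer: £4,100 − £2,063.40 = £2,036.60.
Claim 2 (£567): deductible already satisfied, so owner's share is 15% × £567 = £85.05. Owner owes £85.05 (running OOP £2,148.45). Plan pays £567 − £85.05 = £481.95.
Claim 3 (£2,959): deductible already satisfied, so owner's share is 15% × £2,959 = £443.85. Owner pays £443.85; OOP now £2,592.30. Plan pays £2,959 − £443.85 = £2,515.15.
Claim 4 (£12,238): deductible met; 15% of £12,238 = £1,835.70. OOP would hit £4,428 > £3,800, so the cap limits the owner to £3,800 − £2,592.30 = £1,207.70. Plan pays £12,238 − £1,207.70 = £11,030.30.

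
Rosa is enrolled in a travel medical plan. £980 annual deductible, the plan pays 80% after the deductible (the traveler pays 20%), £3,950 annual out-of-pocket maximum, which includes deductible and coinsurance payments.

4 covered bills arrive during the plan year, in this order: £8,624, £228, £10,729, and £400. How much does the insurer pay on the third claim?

£9,333.40

#1 (£8,624): £980 to deductible, leaving £7,644; 20% of £7,644 = £1,528.80. Traveler owes £2,508.80 (running OOP £2,508.80). Plan pays £8,624 − £2,508.80 = £6,115.20.
#2 (£228): deductible already satisfied, so traveler's share is 20% × £228 = £45.60. Traveler owes £45.60 (running OOP £2,554.40). Plan pays £228 − £45.60 = £182.40.
#3 (£10,729): 20% coinsurance on £10,729 = £2,145.80. OOP would hit £4,700.20 > £3,950, so the cap limits the traveler to £3,950 − £2,554.40 = £1,395.60. Plan pays £10,729 − £1,395.60 = £9,333.40.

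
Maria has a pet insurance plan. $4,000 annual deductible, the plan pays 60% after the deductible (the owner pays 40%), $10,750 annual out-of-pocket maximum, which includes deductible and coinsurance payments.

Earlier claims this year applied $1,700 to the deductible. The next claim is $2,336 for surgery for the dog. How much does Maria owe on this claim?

$2,314.40

Remaining deductible: $4,000 − $1,700 = $2,300.
That leaves $2,336 − $2,300 = $36 for coinsurance.
40% of $36 = $14.40 falls to the owner.
That puts the owner's cost at $2,300 + $14.40 = $2,314.40 before any cap.
Year-to-date out-of-pocket becomes $1,700 + $2,314.40 = $4,014.40, still under the $10,750 maximum, so no cap applies.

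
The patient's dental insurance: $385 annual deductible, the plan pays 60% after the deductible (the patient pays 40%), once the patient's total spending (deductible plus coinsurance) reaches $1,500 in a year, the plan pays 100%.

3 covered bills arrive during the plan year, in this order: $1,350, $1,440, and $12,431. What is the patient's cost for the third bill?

Claim 1 — $1,350: $385 finishes the deductible; $965 goes to coinsurance; 40% of $965 = $386. Cost to patient: $771. OOP to date $771.
Claim 2 — $1,440: 40% coinsurance on $1,440 = $576. Cost to patient: $576. OOP to date $1,347.
Claim 3 — $12,431: deductible met; 40% of $12,431 = $4,972.40. OOP would hit $6,319.40 > $1,500, so the cap limits the patient to $1,500 − $1,347 = $153.

$153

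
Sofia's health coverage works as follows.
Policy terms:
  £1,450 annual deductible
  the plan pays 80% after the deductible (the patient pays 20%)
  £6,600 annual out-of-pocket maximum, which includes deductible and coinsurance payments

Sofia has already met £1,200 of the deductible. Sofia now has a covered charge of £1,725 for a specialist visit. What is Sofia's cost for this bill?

Remaining deductible: £1,450 − £1,200 = £250.
The remaining £1,475 (= £1,725 − £250) moves to coinsurance.
Coinsurance: £1,475 × 20% = £295.
So the patient owes £250 + £295 = £545 before any cap.
Year-to-date out-of-pocket becomes £1,200 + £545 = £1,745, still under the £6,600 maximum, so no cap applies.

£545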